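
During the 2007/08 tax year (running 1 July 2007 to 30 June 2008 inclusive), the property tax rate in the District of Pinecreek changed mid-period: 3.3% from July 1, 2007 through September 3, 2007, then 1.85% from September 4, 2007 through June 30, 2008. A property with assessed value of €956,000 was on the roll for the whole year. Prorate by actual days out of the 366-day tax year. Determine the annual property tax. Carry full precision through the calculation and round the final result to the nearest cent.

July 1 – September 3, 2007: 65 days at 3.3% → €956,000 × 3.3% × 65/366 = €5,602.7869
September 4, 2007 – June 30, 2008: 301 days at 1.85% → €956,000 × 1.85% × 301/366 = €14,545.0437
Total = €20,147.8306

€20,147.83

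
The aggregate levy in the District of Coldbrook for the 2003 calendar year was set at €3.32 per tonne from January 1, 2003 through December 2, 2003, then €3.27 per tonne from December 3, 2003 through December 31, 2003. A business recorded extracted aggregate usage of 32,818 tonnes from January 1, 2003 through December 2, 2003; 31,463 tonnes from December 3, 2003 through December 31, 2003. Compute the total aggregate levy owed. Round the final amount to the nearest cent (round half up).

€211,839.77

January 1 – December 2, 2003: 32,818 tonnes at €3.32/tonne → €108,955.76
December 3 – December 31, 2003: 31,463 tonnes at €3.27/tonne → €102,884.01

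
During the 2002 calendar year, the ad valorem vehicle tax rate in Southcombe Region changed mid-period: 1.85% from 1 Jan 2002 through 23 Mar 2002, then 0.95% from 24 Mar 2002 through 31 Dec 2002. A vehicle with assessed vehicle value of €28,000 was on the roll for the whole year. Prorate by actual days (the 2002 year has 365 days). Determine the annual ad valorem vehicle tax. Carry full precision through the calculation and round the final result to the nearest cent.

€322.61

1 Jan – 23 Mar 2002: 82 days at 1.85% → €28,000 × 1.85% × 82/365 = €116.3726
24 Mar – 31 Dec 2002: 283 days at 0.95% → €28,000 × 0.95% × 283/365 = €206.2411
Total = €322.6137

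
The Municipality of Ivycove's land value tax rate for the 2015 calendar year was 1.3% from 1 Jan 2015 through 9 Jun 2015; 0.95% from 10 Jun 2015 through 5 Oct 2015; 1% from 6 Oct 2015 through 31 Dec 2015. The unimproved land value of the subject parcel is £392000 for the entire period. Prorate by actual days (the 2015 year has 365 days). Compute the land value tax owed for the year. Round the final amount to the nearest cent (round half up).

1 Jan – 9 Jun 2015: 160 days at 1.3% → £392000 × 1.3% × 160/365 = £2233.8630
10 Jun – 5 Oct 2015: 118 days at 0.95% → £392000 × 0.95% × 118/365 = £1203.9233
6 Oct – 31 Dec 2015: 87 days at 1% → £392000 × 1% × 87/365 = £934.3562
Total = £4372.1425

£4372.14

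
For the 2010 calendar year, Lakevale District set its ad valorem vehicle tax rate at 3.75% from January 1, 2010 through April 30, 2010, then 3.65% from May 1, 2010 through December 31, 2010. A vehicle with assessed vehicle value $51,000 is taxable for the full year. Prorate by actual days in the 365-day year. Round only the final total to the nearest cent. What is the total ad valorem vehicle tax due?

$1,878.27

January 1 – April 30, 2010: 120 days at 3.75% → $51,000 × 3.75% × 120/365 = $628.7671
May 1 – December 31, 2010: 245 days at 3.65% → $51,000 × 3.65% × 245/365 = $1,249.5000
Total = $1,878.2671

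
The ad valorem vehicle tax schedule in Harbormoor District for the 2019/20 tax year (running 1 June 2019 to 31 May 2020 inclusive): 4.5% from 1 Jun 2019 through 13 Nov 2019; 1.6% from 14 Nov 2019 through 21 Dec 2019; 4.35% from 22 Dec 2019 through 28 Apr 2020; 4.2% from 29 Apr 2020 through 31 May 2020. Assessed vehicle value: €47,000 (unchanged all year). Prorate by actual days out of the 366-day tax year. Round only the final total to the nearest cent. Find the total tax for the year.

1 Jun – 13 Nov 2019: 166 days at 4.5% → €47,000 × 4.5% × 166/366 = €959.2623
14 Nov – 21 Dec 2019: 38 days at 1.6% → €47,000 × 1.6% × 38/366 = €78.0765
22 Dec 2019 – 28 Apr 2020: 129 days at 4.35% → €47,000 × 4.35% × 129/366 = €720.6025
29 Apr – 31 May 2020: 33 days at 4.2% → €47,000 × 4.2% × 33/366 = €177.9836
Total = €1,935.9249

€1,935.92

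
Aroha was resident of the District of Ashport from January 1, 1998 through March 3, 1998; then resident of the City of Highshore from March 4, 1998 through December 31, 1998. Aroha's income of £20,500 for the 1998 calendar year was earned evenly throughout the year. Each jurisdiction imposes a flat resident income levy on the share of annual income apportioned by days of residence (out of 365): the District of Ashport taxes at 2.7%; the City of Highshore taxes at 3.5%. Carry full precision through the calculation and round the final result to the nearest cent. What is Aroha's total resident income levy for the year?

The District of Ashport, January 1 – March 3, 1998: 62 days → £20,500 × 2.7% × 62/365 = £94.0192
The City of Highshore, March 4 – December 31, 1998: 303 days → £20,500 × 3.5% × 303/365 = £595.6233
Total = £689.6425

£689.64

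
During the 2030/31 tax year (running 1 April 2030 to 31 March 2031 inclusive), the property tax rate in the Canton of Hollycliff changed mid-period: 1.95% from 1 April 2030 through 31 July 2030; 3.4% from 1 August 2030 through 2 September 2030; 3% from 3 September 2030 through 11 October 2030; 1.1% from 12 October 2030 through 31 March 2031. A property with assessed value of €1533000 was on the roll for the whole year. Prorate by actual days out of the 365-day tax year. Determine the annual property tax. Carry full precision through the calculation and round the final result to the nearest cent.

1 April – 31 July 2030: 122 days at 1.95% → €1533000 × 1.95% × 122/365 = €9991.8000
1 August – 2 September 2030: 33 days at 3.4% → €1533000 × 3.4% × 33/365 = €4712.4000
3 September – 11 October 2030: 39 days at 3% → €1533000 × 3% × 39/365 = €4914.0000
12 October 2030 – 31 March 2031: 171 days at 1.1% → €1533000 × 1.1% × 171/365 = €7900.2000
Total = €27518.4000

€27518.40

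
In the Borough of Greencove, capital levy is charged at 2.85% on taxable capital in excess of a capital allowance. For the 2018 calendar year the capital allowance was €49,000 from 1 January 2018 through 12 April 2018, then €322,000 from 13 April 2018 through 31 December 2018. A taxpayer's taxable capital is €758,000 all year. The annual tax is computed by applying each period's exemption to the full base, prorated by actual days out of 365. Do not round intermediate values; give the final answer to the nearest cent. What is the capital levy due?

€14,600.28

1 January – 12 April 2018: 102 days, exemption €49,000 → (€758,000 − €49,000) × 2.85% × 102/365 = €5,646.7479
13 April – 31 December 2018: 263 days, exemption €322,000 → (€758,000 − €322,000) × 2.85% × 263/365 = €8,953.5288
Total = €14,600.2767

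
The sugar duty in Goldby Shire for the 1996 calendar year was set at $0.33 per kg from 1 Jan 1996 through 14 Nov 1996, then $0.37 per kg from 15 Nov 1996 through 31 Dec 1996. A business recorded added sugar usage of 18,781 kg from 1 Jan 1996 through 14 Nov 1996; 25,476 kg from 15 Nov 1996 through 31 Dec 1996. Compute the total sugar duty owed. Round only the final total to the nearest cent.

1 Jan – 14 Nov 1996: 18,781 kg at $0.33/kg → $6,197.73
15 Nov – 31 Dec 1996: 25,476 kg at $0.37/kg → $9,426.12

$15,623.85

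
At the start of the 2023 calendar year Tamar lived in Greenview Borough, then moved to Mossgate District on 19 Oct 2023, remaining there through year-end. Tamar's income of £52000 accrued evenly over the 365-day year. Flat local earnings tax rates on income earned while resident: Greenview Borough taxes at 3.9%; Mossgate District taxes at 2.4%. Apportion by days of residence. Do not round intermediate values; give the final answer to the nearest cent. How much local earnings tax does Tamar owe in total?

£1869.86

Greenview Borough, 1 Jan – 18 Oct 2023: 291 days → £52000 × 3.9% × 291/365 = £1616.8438
Mossgate District, 19 Oct – 31 Dec 2023: 74 days → £52000 × 2.4% × 74/365 = £253.0192
Total = £1869.8630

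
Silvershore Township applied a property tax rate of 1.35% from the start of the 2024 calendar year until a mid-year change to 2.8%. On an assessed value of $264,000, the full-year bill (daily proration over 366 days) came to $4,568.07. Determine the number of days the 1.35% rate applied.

Let d = days at the first rate; then 366 − d days at the second rate.
$264,000 × [1.35%·d + 2.8%·(366−d)] / 366 = $4,568.07
Solving gives d = 270, so the new rate took effect on 27 Sep 2024.

270 days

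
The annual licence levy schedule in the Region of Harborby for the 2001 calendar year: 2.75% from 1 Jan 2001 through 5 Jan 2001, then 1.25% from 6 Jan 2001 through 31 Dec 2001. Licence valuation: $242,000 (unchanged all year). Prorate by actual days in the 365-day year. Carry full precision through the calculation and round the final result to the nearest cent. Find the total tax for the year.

$3,074.73

1 Jan – 5 Jan 2001: 5 days at 2.75% → $242,000 × 2.75% × 5/365 = $91.1644
6 Jan – 31 Dec 2001: 360 days at 1.25% → $242,000 × 1.25% × 360/365 = $2,983.5616
Total = $3,074.7260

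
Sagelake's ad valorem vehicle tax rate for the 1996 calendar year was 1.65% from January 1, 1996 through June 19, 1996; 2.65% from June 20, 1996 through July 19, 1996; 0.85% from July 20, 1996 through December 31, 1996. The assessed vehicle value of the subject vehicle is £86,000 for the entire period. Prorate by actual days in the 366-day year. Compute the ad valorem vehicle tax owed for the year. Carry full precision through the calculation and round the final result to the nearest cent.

£1,179.33

January 1 – June 19, 1996: 171 days at 1.65% → £86,000 × 1.65% × 171/366 = £662.9754
June 20 – July 19, 1996: 30 days at 2.65% → £86,000 × 2.65% × 30/366 = £186.8033
July 20 – December 31, 1996: 165 days at 0.85% → £86,000 × 0.85% × 165/366 = £329.5492
Total = £1,179.3279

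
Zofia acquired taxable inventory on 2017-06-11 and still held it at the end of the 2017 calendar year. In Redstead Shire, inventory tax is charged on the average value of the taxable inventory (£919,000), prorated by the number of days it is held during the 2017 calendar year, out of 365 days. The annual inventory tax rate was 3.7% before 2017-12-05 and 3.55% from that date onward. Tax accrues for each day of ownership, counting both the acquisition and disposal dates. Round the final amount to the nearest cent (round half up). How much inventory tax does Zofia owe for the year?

£18,902.45

2017-06-11 to 2017-12-04: 177 days at 3.7% → £919,000 × 3.7% × 177/365 = £16,489.1260
2017-12-05 to 2017-12-31: 27 days at 3.55% → £919,000 × 3.55% × 27/365 = £2,413.3192
Total = £18,902.4452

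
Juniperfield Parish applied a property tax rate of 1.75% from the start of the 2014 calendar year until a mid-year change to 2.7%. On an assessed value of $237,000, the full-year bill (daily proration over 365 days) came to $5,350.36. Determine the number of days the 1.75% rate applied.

170 days

Let d = days at the first rate; then 365 − d days at the second rate.
$237,000 × [1.75%·d + 2.7%·(365−d)] / 365 = $5,350.36
Solving gives d = 170, so the new rate took effect on June 20, 2014.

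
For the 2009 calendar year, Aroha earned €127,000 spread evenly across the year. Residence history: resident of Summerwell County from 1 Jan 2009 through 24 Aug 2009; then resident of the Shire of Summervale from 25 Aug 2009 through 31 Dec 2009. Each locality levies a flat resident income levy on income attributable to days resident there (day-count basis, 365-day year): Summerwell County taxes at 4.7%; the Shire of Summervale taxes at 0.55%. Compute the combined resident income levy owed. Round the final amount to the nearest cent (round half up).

Summerwell County, 1 Jan – 24 Aug 2009: 236 days → €127,000 × 4.7% × 236/365 = €3,859.4082
The Shire of Summervale, 25 Aug – 31 Dec 2009: 129 days → €127,000 × 0.55% × 129/365 = €246.8671
Total = €4,106.2753

€4,106.28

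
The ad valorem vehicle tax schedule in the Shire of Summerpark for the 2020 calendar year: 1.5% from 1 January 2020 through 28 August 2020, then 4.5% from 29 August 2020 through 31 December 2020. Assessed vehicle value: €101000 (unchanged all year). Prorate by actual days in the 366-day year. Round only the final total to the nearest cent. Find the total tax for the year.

€2549.84

1 January – 28 August 2020: 241 days at 1.5% → €101000 × 1.5% × 241/366 = €997.5820
29 August – 31 December 2020: 125 days at 4.5% → €101000 × 4.5% × 125/366 = €1552.2541
Total = €2549.8361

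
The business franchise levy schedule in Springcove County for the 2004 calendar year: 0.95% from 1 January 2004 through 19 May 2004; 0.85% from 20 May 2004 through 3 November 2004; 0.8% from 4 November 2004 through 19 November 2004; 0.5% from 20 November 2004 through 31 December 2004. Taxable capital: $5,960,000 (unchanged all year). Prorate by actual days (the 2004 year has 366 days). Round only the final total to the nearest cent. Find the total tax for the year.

1 January – 19 May 2004: 140 days at 0.95% → $5,960,000 × 0.95% × 140/366 = $21,657.9235
20 May – 3 November 2004: 168 days at 0.85% → $5,960,000 × 0.85% × 168/366 = $23,253.7705
4 November – 19 November 2004: 16 days at 0.8% → $5,960,000 × 0.8% × 16/366 = $2,084.3716
20 November – 31 December 2004: 42 days at 0.5% → $5,960,000 × 0.5% × 42/366 = $3,419.6721
Total = $50,415.7377

$50,415.74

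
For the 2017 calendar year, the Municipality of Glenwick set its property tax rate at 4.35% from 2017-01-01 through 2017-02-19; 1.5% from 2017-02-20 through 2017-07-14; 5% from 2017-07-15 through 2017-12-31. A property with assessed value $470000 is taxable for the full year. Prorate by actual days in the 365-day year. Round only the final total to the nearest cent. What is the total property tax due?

2017-01-01 to 2017-02-19: 50 days at 4.35% → $470000 × 4.35% × 50/365 = $2800.6849
2017-02-20 to 2017-07-14: 145 days at 1.5% → $470000 × 1.5% × 145/365 = $2800.6849
2017-07-15 to 2017-12-31: 170 days at 5% → $470000 × 5% × 170/365 = $10945.2055
Total = $16546.5753

$16546.58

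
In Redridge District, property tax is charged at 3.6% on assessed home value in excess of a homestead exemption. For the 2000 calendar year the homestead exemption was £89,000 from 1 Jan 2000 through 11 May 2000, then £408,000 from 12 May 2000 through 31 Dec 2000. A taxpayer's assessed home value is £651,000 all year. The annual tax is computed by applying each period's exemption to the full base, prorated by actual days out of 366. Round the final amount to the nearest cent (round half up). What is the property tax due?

1 Jan – 11 May 2000: 132 days, exemption £89,000 → (£651,000 − £89,000) × 3.6% × 132/366 = £7,296.7869
12 May – 31 Dec 2000: 234 days, exemption £408,000 → (£651,000 − £408,000) × 3.6% × 234/366 = £5,592.9836
Total = £12,889.7705

£12,889.77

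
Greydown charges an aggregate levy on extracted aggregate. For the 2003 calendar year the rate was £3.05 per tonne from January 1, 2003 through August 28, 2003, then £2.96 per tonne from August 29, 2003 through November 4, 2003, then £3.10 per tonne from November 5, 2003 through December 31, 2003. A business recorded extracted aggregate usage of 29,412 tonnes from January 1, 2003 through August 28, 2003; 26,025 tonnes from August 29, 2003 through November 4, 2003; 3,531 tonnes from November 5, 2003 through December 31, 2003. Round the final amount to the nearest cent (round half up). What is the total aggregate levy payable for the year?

January 1 – August 28, 2003: 29,412 tonnes at £3.05/tonne → £89,706.60
August 29 – November 4, 2003: 26,025 tonnes at £2.96/tonne → £77,034.00
November 5 – December 31, 2003: 3,531 tonnes at £3.10/tonne → £10,946.10

£177,686.70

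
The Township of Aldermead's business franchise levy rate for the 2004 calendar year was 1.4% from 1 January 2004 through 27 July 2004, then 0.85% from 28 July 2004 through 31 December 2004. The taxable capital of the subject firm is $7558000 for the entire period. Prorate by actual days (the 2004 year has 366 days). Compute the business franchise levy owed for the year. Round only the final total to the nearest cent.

$87980.49

1 January – 27 July 2004: 209 days at 1.4% → $7558000 × 1.4% × 209/366 = $60422.6995
28 July – 31 December 2004: 157 days at 0.85% → $7558000 × 0.85% × 157/366 = $27557.7896
Total = $87980.4891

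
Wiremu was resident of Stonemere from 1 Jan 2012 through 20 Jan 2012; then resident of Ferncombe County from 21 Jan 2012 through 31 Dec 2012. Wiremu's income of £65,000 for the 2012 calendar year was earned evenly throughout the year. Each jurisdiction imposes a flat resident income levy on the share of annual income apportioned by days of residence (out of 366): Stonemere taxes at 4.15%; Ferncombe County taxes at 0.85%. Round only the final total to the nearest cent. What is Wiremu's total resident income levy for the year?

Stonemere, 1 Jan – 20 Jan 2012: 20 days → £65,000 × 4.15% × 20/366 = £147.4044
Ferncombe County, 21 Jan – 31 Dec 2012: 346 days → £65,000 × 0.85% × 346/366 = £522.3087
Total = £669.7131

£669.71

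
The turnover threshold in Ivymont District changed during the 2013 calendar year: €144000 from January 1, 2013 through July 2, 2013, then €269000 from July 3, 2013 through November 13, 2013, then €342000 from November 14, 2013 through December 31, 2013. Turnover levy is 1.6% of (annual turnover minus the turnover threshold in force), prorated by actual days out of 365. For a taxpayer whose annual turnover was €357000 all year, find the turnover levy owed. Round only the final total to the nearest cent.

January 1 – July 2, 2013: 183 days, exemption €144000 → (€357000 − €144000) × 1.6% × 183/365 = €1708.6685
July 3 – November 13, 2013: 134 days, exemption €269000 → (€357000 − €269000) × 1.6% × 134/365 = €516.9096
November 14 – December 31, 2013: 48 days, exemption €342000 → (€357000 − €342000) × 1.6% × 48/365 = €31.5616
Total = €2257.1397

€2257.14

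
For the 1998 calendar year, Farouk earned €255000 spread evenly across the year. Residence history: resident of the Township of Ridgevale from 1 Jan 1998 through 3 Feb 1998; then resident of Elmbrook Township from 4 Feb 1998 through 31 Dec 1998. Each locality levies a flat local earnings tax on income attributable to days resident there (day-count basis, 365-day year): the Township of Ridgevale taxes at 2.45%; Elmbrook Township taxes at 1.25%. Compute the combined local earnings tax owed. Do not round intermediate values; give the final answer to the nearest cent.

The Township of Ridgevale, 1 Jan – 3 Feb 1998: 34 days → €255000 × 2.45% × 34/365 = €581.9589
Elmbrook Township, 4 Feb – 31 Dec 1998: 331 days → €255000 × 1.25% × 331/365 = €2890.5822
Total = €3472.5411

€3472.54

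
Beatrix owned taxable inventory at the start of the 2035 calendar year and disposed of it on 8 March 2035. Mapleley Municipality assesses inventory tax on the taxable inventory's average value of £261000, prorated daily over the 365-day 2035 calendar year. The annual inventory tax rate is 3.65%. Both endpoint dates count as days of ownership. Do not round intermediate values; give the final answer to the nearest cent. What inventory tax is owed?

Days held (1 January – 8 March 2035): 67 out of 365
Tax = £261000 × 3.65% × 67/365 = £1748.7000

£1748.70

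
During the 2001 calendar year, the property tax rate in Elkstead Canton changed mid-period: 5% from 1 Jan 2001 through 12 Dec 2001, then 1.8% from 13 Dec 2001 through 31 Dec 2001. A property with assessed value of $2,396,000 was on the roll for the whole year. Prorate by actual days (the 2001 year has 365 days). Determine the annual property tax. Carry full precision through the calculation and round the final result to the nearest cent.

$115,808.85

1 Jan – 12 Dec 2001: 346 days at 5% → $2,396,000 × 5% × 346/365 = $113,563.8356
13 Dec – 31 Dec 2001: 19 days at 1.8% → $2,396,000 × 1.8% × 19/365 = $2,245.0192
Total = $115,808.8548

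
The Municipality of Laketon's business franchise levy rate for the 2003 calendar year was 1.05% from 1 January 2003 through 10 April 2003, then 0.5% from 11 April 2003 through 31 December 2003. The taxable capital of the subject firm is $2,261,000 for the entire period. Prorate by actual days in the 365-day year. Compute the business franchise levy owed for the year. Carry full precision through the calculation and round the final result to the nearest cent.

1 January – 10 April 2003: 100 days at 1.05% → $2,261,000 × 1.05% × 100/365 = $6,504.2466
11 April – 31 December 2003: 265 days at 0.5% → $2,261,000 × 0.5% × 265/365 = $8,207.7397
Total = $14,711.9863

$14,711.99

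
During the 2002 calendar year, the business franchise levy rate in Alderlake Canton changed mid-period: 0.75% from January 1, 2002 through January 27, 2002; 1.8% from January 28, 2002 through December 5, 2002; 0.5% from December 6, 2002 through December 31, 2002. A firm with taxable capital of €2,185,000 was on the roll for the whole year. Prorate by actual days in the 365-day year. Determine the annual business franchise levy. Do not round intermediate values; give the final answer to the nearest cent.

€35,609.51

January 1 – January 27, 2002: 27 days at 0.75% → €2,185,000 × 0.75% × 27/365 = €1,212.2260
January 28 – December 5, 2002: 312 days at 1.8% → €2,185,000 × 1.8% × 312/365 = €33,619.0685
December 6 – December 31, 2002: 26 days at 0.5% → €2,185,000 × 0.5% × 26/365 = €778.2192
Total = €35,609.5137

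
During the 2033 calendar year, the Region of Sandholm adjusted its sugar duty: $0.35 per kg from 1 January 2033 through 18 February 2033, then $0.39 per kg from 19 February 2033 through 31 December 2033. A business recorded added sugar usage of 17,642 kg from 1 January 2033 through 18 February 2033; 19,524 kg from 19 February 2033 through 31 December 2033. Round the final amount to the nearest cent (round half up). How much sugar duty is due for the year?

1 January – 18 February 2033: 17,642 kg at $0.35/kg → $6,174.70
19 February – 31 December 2033: 19,524 kg at $0.39/kg → $7,614.36

$13,789.06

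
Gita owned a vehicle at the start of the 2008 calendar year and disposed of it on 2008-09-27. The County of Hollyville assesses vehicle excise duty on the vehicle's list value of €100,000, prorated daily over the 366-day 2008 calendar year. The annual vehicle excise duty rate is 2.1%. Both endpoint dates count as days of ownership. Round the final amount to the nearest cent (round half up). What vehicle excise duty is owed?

€1,554.92

Days held (2008-01-01 to 2008-09-27): 271 out of 366
Tax = €100,000 × 2.1% × 271/366 = €1,554.9180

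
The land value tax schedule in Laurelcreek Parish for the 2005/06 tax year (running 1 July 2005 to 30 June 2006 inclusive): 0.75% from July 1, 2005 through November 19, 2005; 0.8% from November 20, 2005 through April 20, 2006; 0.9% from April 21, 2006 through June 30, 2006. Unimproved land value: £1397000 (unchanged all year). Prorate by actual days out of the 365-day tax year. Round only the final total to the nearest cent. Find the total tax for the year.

July 1 – November 19, 2005: 142 days at 0.75% → £1397000 × 0.75% × 142/365 = £4076.1781
November 20, 2005 – April 20, 2006: 152 days at 0.8% → £1397000 × 0.8% × 152/365 = £4654.1151
April 21 – June 30, 2006: 71 days at 0.9% → £1397000 × 0.9% × 71/365 = £2445.7068
Total = £11176.0000

£11176.00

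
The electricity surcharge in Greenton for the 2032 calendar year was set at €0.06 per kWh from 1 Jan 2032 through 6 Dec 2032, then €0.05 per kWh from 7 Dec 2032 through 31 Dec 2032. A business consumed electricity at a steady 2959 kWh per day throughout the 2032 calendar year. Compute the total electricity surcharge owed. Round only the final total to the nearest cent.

€64,239.89

1 Jan – 6 Dec 2032: 341 days × 2959 kWh/day = 1,009,019 kWh at €0.06/kWh → €60,541.14
7 Dec – 31 Dec 2032: 25 days × 2959 kWh/day = 73,975 kWh at €0.05/kWh → €3,698.75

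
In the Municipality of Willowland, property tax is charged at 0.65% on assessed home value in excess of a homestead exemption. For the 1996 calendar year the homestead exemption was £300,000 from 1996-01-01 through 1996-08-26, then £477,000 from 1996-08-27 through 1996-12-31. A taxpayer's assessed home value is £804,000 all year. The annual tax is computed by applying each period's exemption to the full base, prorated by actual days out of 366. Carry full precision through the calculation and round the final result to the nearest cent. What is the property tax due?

£2,876.78

1996-01-01 to 1996-08-26: 239 days, exemption £300,000 → (£804,000 − £300,000) × 0.65% × 239/366 = £2,139.2459
1996-08-27 to 1996-12-31: 127 days, exemption £477,000 → (£804,000 − £477,000) × 0.65% × 127/366 = £737.5369
Total = £2,876.7828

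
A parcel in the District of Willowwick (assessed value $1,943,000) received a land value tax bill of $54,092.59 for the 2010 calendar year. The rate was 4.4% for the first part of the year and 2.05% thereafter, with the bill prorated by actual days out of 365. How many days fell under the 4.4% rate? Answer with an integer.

114 days

Let d = days at the first rate; then 365 − d days at the second rate.
$1,943,000 × [4.4%·d + 2.05%·(365−d)] / 365 = $54,092.59
Solving gives d = 114, so the new rate took effect on 25 April 2010.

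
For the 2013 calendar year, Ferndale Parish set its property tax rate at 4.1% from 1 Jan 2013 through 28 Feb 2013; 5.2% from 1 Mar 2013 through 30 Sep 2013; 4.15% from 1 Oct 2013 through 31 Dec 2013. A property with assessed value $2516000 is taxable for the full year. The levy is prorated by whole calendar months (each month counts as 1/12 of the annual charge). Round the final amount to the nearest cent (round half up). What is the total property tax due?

$119614.83

1 Jan – 28 Feb 2013: 2 months at 4.1% → $2516000 × 4.1% × 2/12 = $17192.6667
1 Mar – 30 Sep 2013: 7 months at 5.2% → $2516000 × 5.2% × 7/12 = $76318.6667
1 Oct – 31 Dec 2013: 3 months at 4.15% → $2516000 × 4.15% × 3/12 = $26103.5000
Total = $119614.8333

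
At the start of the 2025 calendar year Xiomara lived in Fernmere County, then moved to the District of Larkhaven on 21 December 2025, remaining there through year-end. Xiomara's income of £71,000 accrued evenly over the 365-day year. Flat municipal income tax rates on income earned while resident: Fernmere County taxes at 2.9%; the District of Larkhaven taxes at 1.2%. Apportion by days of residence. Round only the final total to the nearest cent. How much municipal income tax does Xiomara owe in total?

£2,022.62

Fernmere County, 1 January – 20 December 2025: 354 days → £71,000 × 2.9% × 354/365 = £1,996.9479
The District of Larkhaven, 21 December – 31 December 2025: 11 days → £71,000 × 1.2% × 11/365 = £25.6767
Total = £2,022.6247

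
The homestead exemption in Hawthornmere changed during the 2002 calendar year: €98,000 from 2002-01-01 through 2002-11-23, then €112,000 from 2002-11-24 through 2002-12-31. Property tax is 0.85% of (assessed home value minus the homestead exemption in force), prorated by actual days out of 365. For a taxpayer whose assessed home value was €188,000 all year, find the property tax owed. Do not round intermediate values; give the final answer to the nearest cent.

2002-01-01 to 2002-11-23: 327 days, exemption €98,000 → (€188,000 − €98,000) × 0.85% × 327/365 = €685.3562
2002-11-24 to 2002-12-31: 38 days, exemption €112,000 → (€188,000 − €112,000) × 0.85% × 38/365 = €67.2548
Total = €752.6110

€752.61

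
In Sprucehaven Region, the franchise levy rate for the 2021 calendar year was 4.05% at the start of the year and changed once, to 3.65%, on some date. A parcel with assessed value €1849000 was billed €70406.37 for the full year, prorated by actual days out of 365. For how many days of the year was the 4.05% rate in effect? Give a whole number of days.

144 days

Let d = days at the first rate; then 365 − d days at the second rate.
€1849000 × [4.05%·d + 3.65%·(365−d)] / 365 = €70406.37
Solving gives d = 144, so the new rate took effect on May 25, 2021.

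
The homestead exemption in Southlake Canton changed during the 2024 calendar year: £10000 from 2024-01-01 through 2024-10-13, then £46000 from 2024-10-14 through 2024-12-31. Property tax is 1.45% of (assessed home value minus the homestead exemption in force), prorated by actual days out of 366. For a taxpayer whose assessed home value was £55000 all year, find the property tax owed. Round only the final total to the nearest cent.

£539.83

2024-01-01 to 2024-10-13: 287 days, exemption £10000 → (£55000 − £10000) × 1.45% × 287/366 = £511.6598
2024-10-14 to 2024-12-31: 79 days, exemption £46000 → (£55000 − £46000) × 1.45% × 79/366 = £28.1680
Total = £539.8279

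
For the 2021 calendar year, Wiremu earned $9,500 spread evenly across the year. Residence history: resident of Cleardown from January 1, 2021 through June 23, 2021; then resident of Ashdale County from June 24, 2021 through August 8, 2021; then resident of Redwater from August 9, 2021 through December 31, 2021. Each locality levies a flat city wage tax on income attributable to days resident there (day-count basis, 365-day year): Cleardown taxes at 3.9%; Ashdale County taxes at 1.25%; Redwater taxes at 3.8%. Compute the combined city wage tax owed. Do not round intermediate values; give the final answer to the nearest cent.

Cleardown, January 1 – June 23, 2021: 174 days → $9,500 × 3.9% × 174/365 = $176.6219
Ashdale County, June 24 – August 8, 2021: 46 days → $9,500 × 1.25% × 46/365 = $14.9658
Redwater, August 9 – December 31, 2021: 145 days → $9,500 × 3.8% × 145/365 = $143.4110
Total = $334.9986

$335.00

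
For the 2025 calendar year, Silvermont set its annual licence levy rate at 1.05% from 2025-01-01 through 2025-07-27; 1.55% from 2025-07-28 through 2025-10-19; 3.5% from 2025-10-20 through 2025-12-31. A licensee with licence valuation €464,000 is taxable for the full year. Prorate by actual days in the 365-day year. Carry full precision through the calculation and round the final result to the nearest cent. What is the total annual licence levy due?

2025-01-01 to 2025-07-27: 208 days at 1.05% → €464,000 × 1.05% × 208/365 = €2,776.3726
2025-07-28 to 2025-10-19: 84 days at 1.55% → €464,000 × 1.55% × 84/365 = €1,655.1452
2025-10-20 to 2025-12-31: 73 days at 3.5% → €464,000 × 3.5% × 73/365 = €3,248.0000
Total = €7,679.5178

€7,679.52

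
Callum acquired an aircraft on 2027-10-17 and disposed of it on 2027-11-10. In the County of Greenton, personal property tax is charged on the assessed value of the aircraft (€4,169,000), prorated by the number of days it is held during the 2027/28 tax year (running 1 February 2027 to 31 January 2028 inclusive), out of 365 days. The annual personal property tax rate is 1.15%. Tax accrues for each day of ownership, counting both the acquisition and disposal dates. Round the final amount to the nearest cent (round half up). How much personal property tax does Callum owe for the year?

€3,283.80

Days held (2027-10-17 to 2027-11-10): 25 out of 365
Tax = €4,169,000 × 1.15% × 25/365 = €3,283.8014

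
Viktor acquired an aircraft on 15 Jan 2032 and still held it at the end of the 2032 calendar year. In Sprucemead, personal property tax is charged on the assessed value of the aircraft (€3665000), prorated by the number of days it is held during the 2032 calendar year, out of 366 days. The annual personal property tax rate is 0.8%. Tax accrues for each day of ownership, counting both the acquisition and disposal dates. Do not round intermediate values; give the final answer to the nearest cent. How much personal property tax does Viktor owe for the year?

Days held (15 Jan – 31 Dec 2032): 352 out of 366
Tax = €3665000 × 0.8% × 352/366 = €28198.4699

€28198.47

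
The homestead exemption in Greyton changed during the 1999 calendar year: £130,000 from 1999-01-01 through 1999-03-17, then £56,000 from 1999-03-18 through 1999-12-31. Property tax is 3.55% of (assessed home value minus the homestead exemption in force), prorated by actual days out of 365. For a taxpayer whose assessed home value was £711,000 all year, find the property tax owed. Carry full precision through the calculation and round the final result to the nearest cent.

1999-01-01 to 1999-03-17: 76 days, exemption £130,000 → (£711,000 − £130,000) × 3.55% × 76/365 = £4,294.6247
1999-03-18 to 1999-12-31: 289 days, exemption £56,000 → (£711,000 − £56,000) × 3.55% × 289/365 = £18,410.8836
Total = £22,705.5082

£22,705.51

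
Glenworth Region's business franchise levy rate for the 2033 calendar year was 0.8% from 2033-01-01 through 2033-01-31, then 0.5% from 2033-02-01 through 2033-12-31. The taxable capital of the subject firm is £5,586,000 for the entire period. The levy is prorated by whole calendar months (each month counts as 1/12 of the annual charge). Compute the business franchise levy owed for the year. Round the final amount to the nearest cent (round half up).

£29,326.50

2033-01-01 to 2033-01-31: 1 month at 0.8% → £5,586,000 × 0.8% × 1/12 = £3,724.0000
2033-02-01 to 2033-12-31: 11 months at 0.5% → £5,586,000 × 0.5% × 11/12 = £25,602.5000
Total = £29,326.5000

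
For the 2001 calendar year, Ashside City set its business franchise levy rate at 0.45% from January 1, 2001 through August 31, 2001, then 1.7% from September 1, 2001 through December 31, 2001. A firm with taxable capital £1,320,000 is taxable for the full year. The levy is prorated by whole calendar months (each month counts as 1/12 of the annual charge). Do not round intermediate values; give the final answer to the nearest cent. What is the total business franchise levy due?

£11,440.00

January 1 – August 31, 2001: 8 months at 0.45% → £1,320,000 × 0.45% × 8/12 = £3,960.0000
September 1 – December 31, 2001: 4 months at 1.7% → £1,320,000 × 1.7% × 4/12 = £7,480.0000
Total = £11,440.0000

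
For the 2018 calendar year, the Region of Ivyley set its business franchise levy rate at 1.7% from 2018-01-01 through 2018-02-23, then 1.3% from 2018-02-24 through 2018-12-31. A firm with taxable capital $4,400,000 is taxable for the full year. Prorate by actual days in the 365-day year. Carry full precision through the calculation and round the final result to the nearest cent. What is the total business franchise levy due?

2018-01-01 to 2018-02-23: 54 days at 1.7% → $4,400,000 × 1.7% × 54/365 = $11,066.3014
2018-02-24 to 2018-12-31: 311 days at 1.3% → $4,400,000 × 1.3% × 311/365 = $48,737.5342
Total = $59,803.8356

$59,803.84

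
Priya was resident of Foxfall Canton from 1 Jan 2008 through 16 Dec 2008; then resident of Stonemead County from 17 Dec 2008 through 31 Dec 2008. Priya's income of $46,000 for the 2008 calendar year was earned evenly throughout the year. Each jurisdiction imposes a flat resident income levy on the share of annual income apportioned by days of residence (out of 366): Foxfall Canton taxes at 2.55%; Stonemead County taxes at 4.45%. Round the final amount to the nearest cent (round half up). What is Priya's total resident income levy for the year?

$1,208.82

Foxfall Canton, 1 Jan – 16 Dec 2008: 351 days → $46,000 × 2.55% × 351/366 = $1,124.9262
Stonemead County, 17 Dec – 31 Dec 2008: 15 days → $46,000 × 4.45% × 15/366 = $83.8934
Total = $1,208.8197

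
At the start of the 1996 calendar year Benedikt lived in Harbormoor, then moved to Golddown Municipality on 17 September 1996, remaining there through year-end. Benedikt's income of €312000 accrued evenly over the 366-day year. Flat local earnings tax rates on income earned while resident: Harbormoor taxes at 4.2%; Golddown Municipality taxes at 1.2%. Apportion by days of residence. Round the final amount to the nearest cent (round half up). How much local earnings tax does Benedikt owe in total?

Harbormoor, 1 January – 16 September 1996: 260 days → €312000 × 4.2% × 260/366 = €9308.8525
Golddown Municipality, 17 September – 31 December 1996: 106 days → €312000 × 1.2% × 106/366 = €1084.3279
Total = €10393.1803

€10393.18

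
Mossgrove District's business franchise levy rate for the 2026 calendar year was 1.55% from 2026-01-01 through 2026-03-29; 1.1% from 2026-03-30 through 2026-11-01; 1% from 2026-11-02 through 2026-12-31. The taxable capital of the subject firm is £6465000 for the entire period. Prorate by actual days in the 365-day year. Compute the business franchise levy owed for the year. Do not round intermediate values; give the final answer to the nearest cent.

2026-01-01 to 2026-03-29: 88 days at 1.55% → £6465000 × 1.55% × 88/365 = £24159.6164
2026-03-30 to 2026-11-01: 217 days at 1.1% → £6465000 × 1.1% × 217/365 = £42279.3288
2026-11-02 to 2026-12-31: 60 days at 1% → £6465000 × 1% × 60/365 = £10627.3973
Total = £77066.3425

£77066.34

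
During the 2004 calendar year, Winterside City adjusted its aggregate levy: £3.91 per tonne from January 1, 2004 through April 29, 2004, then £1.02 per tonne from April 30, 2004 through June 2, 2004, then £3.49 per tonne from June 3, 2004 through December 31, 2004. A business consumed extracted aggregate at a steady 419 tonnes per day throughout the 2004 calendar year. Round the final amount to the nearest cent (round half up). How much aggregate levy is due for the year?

£521135.44

January 1 – April 29, 2004: 120 days × 419 tonnes/day = 50,280 tonnes at £3.91/tonne → £196594.80
April 30 – June 2, 2004: 34 days × 419 tonnes/day = 14,246 tonnes at £1.02/tonne → £14530.92
June 3 – December 31, 2004: 212 days × 419 tonnes/day = 88,828 tonnes at £3.49/tonne → £310009.72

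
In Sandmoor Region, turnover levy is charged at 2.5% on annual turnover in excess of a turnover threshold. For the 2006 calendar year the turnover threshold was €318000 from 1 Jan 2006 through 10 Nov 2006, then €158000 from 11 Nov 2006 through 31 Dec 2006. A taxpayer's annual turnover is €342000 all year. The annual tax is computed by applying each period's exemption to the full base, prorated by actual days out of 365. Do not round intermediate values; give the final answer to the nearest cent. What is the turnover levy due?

1 Jan – 10 Nov 2006: 314 days, exemption €318000 → (€342000 − €318000) × 2.5% × 314/365 = €516.1644
11 Nov – 31 Dec 2006: 51 days, exemption €158000 → (€342000 − €158000) × 2.5% × 51/365 = €642.7397
Total = €1158.9041

€1158.90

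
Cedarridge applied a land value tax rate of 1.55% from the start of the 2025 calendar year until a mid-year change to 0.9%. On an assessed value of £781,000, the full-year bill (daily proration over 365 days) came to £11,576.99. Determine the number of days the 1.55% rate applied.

327 days

Let d = days at the first rate; then 365 − d days at the second rate.
£781,000 × [1.55%·d + 0.9%·(365−d)] / 365 = £11,576.99
Solving gives d = 327, so the new rate took effect on 24 November 2025.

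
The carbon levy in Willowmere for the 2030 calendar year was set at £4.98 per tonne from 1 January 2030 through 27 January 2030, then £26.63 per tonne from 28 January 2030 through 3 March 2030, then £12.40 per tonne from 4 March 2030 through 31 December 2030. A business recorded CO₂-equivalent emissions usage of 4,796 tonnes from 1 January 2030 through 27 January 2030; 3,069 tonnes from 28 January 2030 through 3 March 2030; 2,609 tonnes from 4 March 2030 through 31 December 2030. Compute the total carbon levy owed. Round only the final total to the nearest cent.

£137,963.15

1 January – 27 January 2030: 4,796 tonnes at £4.98/tonne → £23,884.08
28 January – 3 March 2030: 3,069 tonnes at £26.63/tonne → £81,727.47
4 March – 31 December 2030: 2,609 tonnes at £12.40/tonne → £32,351.60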